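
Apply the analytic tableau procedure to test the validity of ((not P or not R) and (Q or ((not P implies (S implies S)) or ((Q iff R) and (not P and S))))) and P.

Assume the negation and expand:
Initial set: {F (((not P or not R) and (Q or ((not P implies (S implies S)) or ((Q iff R) and (not P and S))))) and P)}.
F (((not P or not R) and (Q or ((not P implies (S implies S)) or ((Q iff R) and (not P and S))))) and P): β-rule — branch into F ((not P or not R) and (Q or ((not P implies (S implies S)) or ((Q iff R) and (not P and S)))))  //  F P.
  branch 1 (add F ((not P or not R) and (Q or ((not P implies (S implies S)) or ((Q iff R) and (not P and S)))))):
    F ((not P or not R) and (Q or ((not P implies (S implies S)) or ((Q iff R) and (not P and S))))): β-rule — branch into F (not P or not R)  //  F (Q or ((not P implies (S implies S)) or ((Q iff R) and (not P and S)))).
      branch 1.1 (add F (not P or not R)):
        F (not P or not R): α-rule — add F not P, F not R.
        ○ open, literals {P=1, R=1}.
      branch 1.2 (add F (Q or ((not P implies (S implies S)) or ((Q iff R) and (not P and S))))):
        F (Q or ((not P implies (S implies S)) or ((Q iff R) and (not P and S)))): α-rule — add F Q, F ((not P implies (S implies S)) or ((Q iff R) and (not P and S))).
        F ((not P implies (S implies S)) or ((Q iff R) and (not P and S))): α-rule — add F (not P implies (S implies S)), F ((Q iff R) and (not P and S)).
        F (not P implies (S implies S)): α-rule — add T not P, F (S implies S).
        F (S implies S): α-rule — add T S, F S.
        × closes — contains both S and not S.
  branch 2 (add F P):
    ○ open, literals {P=0}.
1 branch closed, 2 open.
An open branch gives a countermodel: P=1, R=1 (unmentioned atoms arbitrary); under it the original formula is false.

Not valid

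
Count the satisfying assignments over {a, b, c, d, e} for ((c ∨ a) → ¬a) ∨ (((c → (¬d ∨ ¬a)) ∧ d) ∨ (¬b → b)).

26

Initial set: {T (((c ∨ a) → ¬a) ∨ (((c → (¬d ∨ ¬a)) ∧ d) ∨ (¬b → b)))}.
T (((c ∨ a) → ¬a) ∨ (((c → (¬d ∨ ¬a)) ∧ d) ∨ (¬b → b))): β-rule — branch into T ((c ∨ a) → ¬a)  //  T (((c → (¬d ∨ ¬a)) ∧ d) ∨ (¬b → b)).
  branch 1 (add T ((c ∨ a) → ¬a)):
    T ((c ∨ a) → ¬a): β-rule — branch into F (c ∨ a)  //  T ¬a.
      branch 1.1 (add F (c ∨ a)):
        F (c ∨ a): α-rule — add F c, F a.
        ○ open, literals {a=0, c=0}.
      branch 1.2 (add T ¬a):
        ○ open, literals {a=0}.
  branch 2 (add T (((c → (¬d ∨ ¬a)) ∧ d) ∨ (¬b → b))):
    T (((c → (¬d ∨ ¬a)) ∧ d) ∨ (¬b → b)): β-rule — branch into T ((c → (¬d ∨ ¬a)) ∧ d)  //  T (¬b → b).
      branch 2.1 (add T ((c → (¬d ∨ ¬a)) ∧ d)):
        T ((c → (¬d ∨ ¬a)) ∧ d): α-rule — add T (c → (¬d ∨ ¬a)), T d.
        T (c → (¬d ∨ ¬a)): β-rule — branch into F c  //  T (¬d ∨ ¬a).
          branch 2.1.1 (add F c):
            ○ open, literals {c=0, d=1}.
          branch 2.1.2 (add T (¬d ∨ ¬a)):
            T (¬d ∨ ¬a): β-rule — branch into T ¬d  //  T ¬a.
              branch 2.1.2.1 (add T ¬d):
                × closes — contains both d and ¬d.
              branch 2.1.2.2 (add T ¬a):
                ○ open, literals {a=0, d=1}.
      branch 2.2 (add T (¬b → b)):
        T (¬b → b): β-rule — branch into F ¬b  //  T b.
          branch 2.2.1 (add F ¬b):
            ○ open, literals {b=1}.
          branch 2.2.2 (add T b):
            ○ open, literals {b=1}.
1 branch closed, 6 open.
Each open branch fixes some atoms; the unmentioned ones are free. Counting distinct full assignments: branch {a=0, c=0} (b, d, e) contributes 8 new; branch {a=0} (b, c, d, e) contributes 8 new; branch {c=0, d=1} (a, b, e) contributes 4 new; branch {a=0, d=1} (b, c, e) contributes 0 new; branch {b=1} (a, c, d, e) contributes 6 new; branch {b=1} (a, c, d, e) contributes 0 new. Total: 26.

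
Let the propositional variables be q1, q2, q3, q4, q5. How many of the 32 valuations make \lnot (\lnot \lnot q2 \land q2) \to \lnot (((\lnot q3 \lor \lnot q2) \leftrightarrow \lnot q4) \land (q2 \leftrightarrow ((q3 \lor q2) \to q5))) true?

30

Initial set: {(\lnot (\lnot \lnot q2 \land q2) \to \lnot (((\lnot q3 \lor \lnot q2) \leftrightarrow \lnot q4) \land (q2 \leftrightarrow ((q3 \lor q2) \to q5))))}.
(\lnot (\lnot \lnot q2 \land q2) \to \lnot (((\lnot q3 \lor \lnot q2) \leftrightarrow \lnot q4) \land (q2 \leftrightarrow ((q3 \lor q2) \to q5)))): β-rule — branch into \lnot \lnot (\lnot \lnot q2 \land q2)  //  \lnot (((\lnot q3 \lor \lnot q2) \leftrightarrow \lnot q4) \land (q2 \leftrightarrow ((q3 \lor q2) \to q5))).
  branch 1 (add \lnot \lnot (\lnot \lnot q2 \land q2)):
    \lnot \lnot (\lnot \lnot q2 \land q2): α-rule — add \lnot \lnot q2, q2.
    \lnot \lnot q2: drop double negation, giving q2.
    ○ open, literals {q2=T}.
  branch 2 (add \lnot (((\lnot q3 \lor \lnot q2) \leftrightarrow \lnot q4) \land (q2 \leftrightarrow ((q3 \lor q2) \to q5)))):
    \lnot (((\lnot q3 \lor \lnot q2) \leftrightarrow \lnot q4) \land (q2 \leftrightarrow ((q3 \lor q2) \to q5))): β-rule — branch into \lnot ((\lnot q3 \lor \lnot q2) \leftrightarrow \lnot q4)  //  \lnot (q2 \leftrightarrow ((q3 \lor q2) \to q5)).
      branch 2.1 (add \lnot ((\lnot q3 \lor \lnot q2) \leftrightarrow \lnot q4)):
        \lnot ((\lnot q3 \lor \lnot q2) \leftrightarrow \lnot q4): β-rule — branch into (\lnot q3 \lor \lnot q2), \lnot \lnot q4  //  \lnot (\lnot q3 \lor \lnot q2), \lnot q4.
          branch 2.1.1 (add (\lnot q3 \lor \lnot q2), \lnot \lnot q4):
            (\lnot q3 \lor \lnot q2): β-rule — branch into \lnot q3  //  \lnot q2.
              branch 2.1.1.1 (add \lnot q3):
                ○ open, literals {q3=F, q4=T}.
              branch 2.1.1.2 (add \lnot q2):
                ○ open, literals {q2=F, q4=T}.
          branch 2.1.2 (add \lnot (\lnot q3 \lor \lnot q2), \lnot q4):
            \lnot (\lnot q3 \lor \lnot q2): α-rule — add \lnot \lnot q3, \lnot \lnot q2.
            ○ open, literals {q2=T, q3=T, q4=F}.
      branch 2.2 (add \lnot (q2 \leftrightarrow ((q3 \lor q2) \to q5))):
        \lnot (q2 \leftrightarrow ((q3 \lor q2) \to q5)): β-rule — branch into q2, \lnot ((q3 \lor q2) \to q5)  //  \lnot q2, ((q3 \lor q2) \to q5).
          branch 2.2.1 (add q2, \lnot ((q3 \lor q2) \to q5)):
            \lnot ((q3 \lor q2) \to q5): α-rule — add (q3 \lor q2), \lnot q5.
            (q3 \lor q2): β-rule — branch into q3  //  q2.
              branch 2.2.1.1 (add q3):
                ○ open, literals {q2=T, q3=T, q5=F}.
              branch 2.2.1.2 (add q2):
                ○ open, literals {q2=T, q5=F}.
          branch 2.2.2 (add \lnot q2, ((q3 \lor q2) \to q5)):
            ((q3 \lor q2) \to q5): β-rule — branch into \lnot (q3 \lor q2)  //  q5.
              branch 2.2.2.1 (add \lnot (q3 \lor q2)):
                \lnot (q3 \lor q2): α-rule — add \lnot q3, \lnot q2.
                ○ open, literals {q2=F, q3=F}.
              branch 2.2.2.2 (add q5):
                ○ open, literals {q2=F, q5=T}.
0 branches closed, 8 open.
Each open branch fixes some atoms; the unmentioned ones are free. Counting distinct full assignments: branch {q2=T} (q1, q3, q4, q5) contributes 16 new; branch {q3=F, q4=T} (q1, q2, q5) contributes 4 new; branch {q2=F, q4=T} (q1, q3, q5) contributes 4 new; branch {q2=T, q3=T, q4=F} (q1, q5) contributes 0 new; branch {q2=T, q3=T, q5=F} (q1, q4) contributes 0 new; branch {q2=T, q5=F} (q1, q3, q4) contributes 0 new; branch {q2=F, q3=F} (q1, q4, q5) contributes 4 new; branch {q2=F, q5=T} (q1, q3, q4) contributes 2 new. Total: 30.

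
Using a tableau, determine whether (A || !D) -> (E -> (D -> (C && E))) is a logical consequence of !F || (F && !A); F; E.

Yes

Initial set: {(!F || (F && !A)); F; E; !((A || !D) -> (E -> (D -> (C && E))))}.
!((A || !D) -> (E -> (D -> (C && E)))): α-rule — add (A || !D), !(E -> (D -> (C && E))).
!(E -> (D -> (C && E))): α-rule — add E, !(D -> (C && E)).
!(D -> (C && E)): α-rule — add D, !(C && E).
(!F || (F && !A)): β-rule — branch into !F  //  (F && !A).
  branch 1 (add !F):
    × closes — contains both F and !F.
  branch 2 (add (F && !A)):
    (F && !A): α-rule — add F, !A.
    (A || !D): β-rule — branch into A  //  !D.
      branch 2.1 (add A):
        × closes — contains both A and !A.
      branch 2.2 (add !D):
        × closes — contains both D and !D.
All 3 branches close.
Every branch closed, so the premises entail the conclusion.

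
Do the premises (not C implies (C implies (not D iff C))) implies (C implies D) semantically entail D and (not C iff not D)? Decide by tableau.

No

Initial set: {((not C implies (C implies (not D iff C))) implies (C implies D)); not (D and (not C iff not D))}.
((not C implies (C implies (not D iff C))) implies (C implies D)): β-rule — branch into not (not C implies (C implies (not D iff C)))  //  (C implies D).
  branch 1 (add not (not C implies (C implies (not D iff C)))):
    not (not C implies (C implies (not D iff C))): α-rule — add not C, not (C implies (not D iff C)).
    not (C implies (not D iff C)): α-rule — add C, not (not D iff C).
    × closes — contains both C and not C.
  branch 2 (add (C implies D)):
    not (D and (not C iff not D)): β-rule — branch into not D  //  not (not C iff not D).
      branch 2.1 (add not D):
        (C implies D): β-rule — branch into not C  //  D.
          branch 2.1.1 (add not C):
            ○ open, literals {C=0, D=0}.
          branch 2.1.2 (add D):
            × closes — contains both D and not D.
      branch 2.2 (add not (not C iff not D)):
        (C implies D): β-rule — branch into not C  //  D.
          branch 2.2.1 (add not C):
            not (not C iff not D): β-rule — branch into not C, not not D  //  not not C, not D.
              branch 2.2.1.1 (add not C, not not D):
                ○ open, literals {C=0, D=1}.
              branch 2.2.1.2 (add not not C, not D):
                × closes — contains both C and not C.
          branch 2.2.2 (add D):
            not (not C iff not D): β-rule — branch into not C, not not D  //  not not C, not D.
              branch 2.2.2.1 (add not C, not not D):
                ○ open, literals {C=0, D=1}.
              branch 2.2.2.2 (add not not C, not D):
                × closes — contains both D and not D.
4 branches closed, 3 open.
An open branch gives a countermodel: C=0, D=0 (unmentioned atoms arbitrary); the premises hold there but the conclusion fails.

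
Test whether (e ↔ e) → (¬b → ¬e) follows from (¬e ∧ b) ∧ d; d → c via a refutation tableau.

Yes

Initial set: {((¬e ∧ b) ∧ d); (d → c); ¬((e ↔ e) → (¬b → ¬e))}.
((¬e ∧ b) ∧ d): α-rule — add (¬e ∧ b), d.
¬((e ↔ e) → (¬b → ¬e)): α-rule — add (e ↔ e), ¬(¬b → ¬e).
(¬e ∧ b): α-rule — add ¬e, b.
¬(¬b → ¬e): α-rule — add ¬b, ¬¬e.
× closes — contains both b and ¬b.
All 1 branch closes.
Every branch closed, so the premises entail the conclusion.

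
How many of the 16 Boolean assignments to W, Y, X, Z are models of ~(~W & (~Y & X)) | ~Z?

Initial set: {(~(~W & (~Y & X)) | ~Z)}.
(~(~W & (~Y & X)) | ~Z): β-rule — branch into ~(~W & (~Y & X))  //  ~Z.
  branch 1 (add ~(~W & (~Y & X))):
    ~(~W & (~Y & X)): β-rule — branch into ~~W  //  ~(~Y & X).
      branch 1.1 (add ~~W):
        ○ open, literals {W=T}.
      branch 1.2 (add ~(~Y & X)):
        ~(~Y & X): β-rule — branch into ~~Y  //  ~X.
          branch 1.2.1 (add ~~Y):
            ○ open, literals {Y=T}.
          branch 1.2.2 (add ~X):
            ○ open, literals {X=F}.
  branch 2 (add ~Z):
    ○ open, literals {Z=F}.
0 branches closed, 4 open.
Each open branch fixes some atoms; the unmentioned ones are free. Counting distinct full assignments: branch {W=T} (Y, X, Z) contributes 8 new; branch {Y=T} (W, X, Z) contributes 4 new; branch {X=F} (W, Y, Z) contributes 2 new; branch {Z=F} (W, Y, X) contributes 1 new. Total: 15.

15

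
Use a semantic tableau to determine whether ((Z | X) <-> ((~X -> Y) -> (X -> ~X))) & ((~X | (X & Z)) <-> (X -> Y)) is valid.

Not valid

Assume the negation and expand:
Initial set: {~(((Z | X) <-> ((~X -> Y) -> (X -> ~X))) & ((~X | (X & Z)) <-> (X -> Y)))}.
~(((Z | X) <-> ((~X -> Y) -> (X -> ~X))) & ((~X | (X & Z)) <-> (X -> Y))): β-rule — branch into ~((Z | X) <-> ((~X -> Y) -> (X -> ~X)))  //  ~((~X | (X & Z)) <-> (X -> Y)).
  branch 1 (add ~((Z | X) <-> ((~X -> Y) -> (X -> ~X)))):
    ~((Z | X) <-> ((~X -> Y) -> (X -> ~X))): β-rule — branch into (Z | X), ~((~X -> Y) -> (X -> ~X))  //  ~(Z | X), ((~X -> Y) -> (X -> ~X)).
      branch 1.1 (add (Z | X), ~((~X -> Y) -> (X -> ~X))):
        ~((~X -> Y) -> (X -> ~X)): α-rule — add (~X -> Y), ~(X -> ~X).
        ~(X -> ~X): α-rule — add X, ~~X.
        (Z | X): β-rule — branch into Z  //  X.
          branch 1.1.1 (add Z):
            (~X -> Y): β-rule — branch into ~~X  //  Y.
              branch 1.1.1.1 (add ~~X):
                ○ open, literals {X=true, Z=true}.
              branch 1.1.1.2 (add Y):
                ○ open, literals {X=true, Y=true, Z=true}.
          branch 1.1.2 (add X):
            (~X -> Y): β-rule — branch into ~~X  //  Y.
              branch 1.1.2.1 (add ~~X):
                ○ open, literals {X=true}.
              branch 1.1.2.2 (add Y):
                ○ open, literals {X=true, Y=true}.
      branch 1.2 (add ~(Z | X), ((~X -> Y) -> (X -> ~X))):
        ~(Z | X): α-rule — add ~Z, ~X.
        ((~X -> Y) -> (X -> ~X)): β-rule — branch into ~(~X -> Y)  //  (X -> ~X).
          branch 1.2.1 (add ~(~X -> Y)):
            ~(~X -> Y): α-rule — add ~X, ~Y.
            ○ open, literals {X=false, Y=false, Z=false}.
          branch 1.2.2 (add (X -> ~X)):
            (X -> ~X): β-rule — branch into ~X  //  ~X.
              branch 1.2.2.1 (add ~X):
                ○ open, literals {X=false, Z=false}.
              branch 1.2.2.2 (add ~X):
                ○ open, literals {X=false, Z=false}.
  branch 2 (add ~((~X | (X & Z)) <-> (X -> Y))):
    ~((~X | (X & Z)) <-> (X -> Y)): β-rule — branch into (~X | (X & Z)), ~(X -> Y)  //  ~(~X | (X & Z)), (X -> Y).
      branch 2.1 (add (~X | (X & Z)), ~(X -> Y)):
        ~(X -> Y): α-rule — add X, ~Y.
        (~X | (X & Z)): β-rule — branch into ~X  //  (X & Z).
          branch 2.1.1 (add ~X):
            × closes — contains both X and ~X.
          branch 2.1.2 (add (X & Z)):
            (X & Z): α-rule — add X, Z.
            ○ open, literals {X=true, Y=false, Z=true}.
      branch 2.2 (add ~(~X | (X & Z)), (X -> Y)):
        ~(~X | (X & Z)): α-rule — add ~~X, ~(X & Z).
        (X -> Y): β-rule — branch into ~X  //  Y.
          branch 2.2.1 (add ~X):
            × closes — contains both X and ~X.
          branch 2.2.2 (add Y):
            ~(X & Z): β-rule — branch into ~X  //  ~Z.
              branch 2.2.2.1 (add ~X):
                × closes — contains both X and ~X.
              branch 2.2.2.2 (add ~Z):
                ○ open, literals {X=true, Y=true, Z=false}.
3 branches closed, 9 open.
An open branch gives a countermodel: X=true, Z=true (unmentioned atoms arbitrary); under it the original formula is false.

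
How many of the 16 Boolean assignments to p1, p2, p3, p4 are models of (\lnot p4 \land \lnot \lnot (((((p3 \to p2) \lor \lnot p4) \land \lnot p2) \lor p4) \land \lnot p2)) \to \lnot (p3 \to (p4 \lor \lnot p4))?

12

Initial set: {((\lnot p4 \land \lnot \lnot (((((p3 \to p2) \lor \lnot p4) \land \lnot p2) \lor p4) \land \lnot p2)) \to \lnot (p3 \to (p4 \lor \lnot p4)))}.
((\lnot p4 \land \lnot \lnot (((((p3 \to p2) \lor \lnot p4) \land \lnot p2) \lor p4) \land \lnot p2)) \to \lnot (p3 \to (p4 \lor \lnot p4))): β-rule — branch into \lnot (\lnot p4 \land \lnot \lnot (((((p3 \to p2) \lor \lnot p4) \land \lnot p2) \lor p4) \land \lnot p2))  //  \lnot (p3 \to (p4 \lor \lnot p4)).
  branch 1 (add \lnot (\lnot p4 \land \lnot \lnot (((((p3 \to p2) \lor \lnot p4) \land \lnot p2) \lor p4) \land \lnot p2))):
    \lnot (\lnot p4 \land \lnot \lnot (((((p3 \to p2) \lor \lnot p4) \land \lnot p2) \lor p4) \land \lnot p2)): β-rule — branch into \lnot \lnot p4  //  \lnot \lnot \lnot (((((p3 \to p2) \lor \lnot p4) \land \lnot p2) \lor p4) \land \lnot p2).
      branch 1.1 (add \lnot \lnot p4):
        ○ open, literals {p4=true}.
      branch 1.2 (add \lnot \lnot \lnot (((((p3 \to p2) \lor \lnot p4) \land \lnot p2) \lor p4) \land \lnot p2)):
        \lnot \lnot \lnot (((((p3 \to p2) \lor \lnot p4) \land \lnot p2) \lor p4) \land \lnot p2): drop double negation, giving \lnot (((((p3 \to p2) \lor \lnot p4) \land \lnot p2) \lor p4) \land \lnot p2).
        \lnot (((((p3 \to p2) \lor \lnot p4) \land \lnot p2) \lor p4) \land \lnot p2): β-rule — branch into \lnot ((((p3 \to p2) \lor \lnot p4) \land \lnot p2) \lor p4)  //  \lnot \lnot p2.
          branch 1.2.1 (add \lnot ((((p3 \to p2) \lor \lnot p4) \land \lnot p2) \lor p4)):
            \lnot ((((p3 \to p2) \lor \lnot p4) \land \lnot p2) \lor p4): α-rule — add \lnot (((p3 \to p2) \lor \lnot p4) \land \lnot p2), \lnot p4.
            \lnot (((p3 \to p2) \lor \lnot p4) \land \lnot p2): β-rule — branch into \lnot ((p3 \to p2) \lor \lnot p4)  //  \lnot \lnot p2.
              branch 1.2.1.1 (add \lnot ((p3 \to p2) \lor \lnot p4)):
                \lnot ((p3 \to p2) \lor \lnot p4): α-rule — add \lnot (p3 \to p2), \lnot \lnot p4.
                × closes — contains both p4 and \lnot p4.
              branch 1.2.1.2 (add \lnot \lnot p2):
                ○ open, literals {p2=true, p4=false}.
          branch 1.2.2 (add \lnot \lnot p2):
            ○ open, literals {p2=true}.
  branch 2 (add \lnot (p3 \to (p4 \lor \lnot p4))):
    \lnot (p3 \to (p4 \lor \lnot p4)): α-rule — add p3, \lnot (p4 \lor \lnot p4).
    \lnot (p4 \lor \lnot p4): α-rule — add \lnot p4, \lnot \lnot p4.
    × closes — contains both p4 and \lnot p4.
2 branches closed, 3 open.
Each open branch fixes some atoms; the unmentioned ones are free. Counting distinct full assignments: branch {p4=true} (p1, p2, p3) contributes 8 new; branch {p2=true, p4=false} (p1, p3) contributes 4 new; branch {p2=true} (p1, p3, p4) contributes 0 new. Total: 12.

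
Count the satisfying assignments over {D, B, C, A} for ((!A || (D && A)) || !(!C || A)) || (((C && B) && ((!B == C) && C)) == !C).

14

Initial set: {(((!A || (D && A)) || !(!C || A)) || (((C && B) && ((!B == C) && C)) == !C))}.
(((!A || (D && A)) || !(!C || A)) || (((C && B) && ((!B == C) && C)) == !C)): β-rule — branch into ((!A || (D && A)) || !(!C || A))  //  (((C && B) && ((!B == C) && C)) == !C).
  branch 1 (add ((!A || (D && A)) || !(!C || A))):
    ((!A || (D && A)) || !(!C || A)): β-rule — branch into (!A || (D && A))  //  !(!C || A).
      branch 1.1 (add (!A || (D && A))):
        (!A || (D && A)): β-rule — branch into !A  //  (D && A).
          branch 1.1.1 (add !A):
            ○ open, literals {A=0}.
          branch 1.1.2 (add (D && A)):
            (D && A): α-rule — add D, A.
            ○ open, literals {A=1, D=1}.
      branch 1.2 (add !(!C || A)):
        !(!C || A): α-rule — add !!C, !A.
        ○ open, literals {A=0, C=1}.
  branch 2 (add (((C && B) && ((!B == C) && C)) == !C)):
    (((C && B) && ((!B == C) && C)) == !C): β-rule — branch into ((C && B) && ((!B == C) && C)), !C  //  !((C && B) && ((!B == C) && C)), !!C.
      branch 2.1 (add ((C && B) && ((!B == C) && C)), !C):
        ((C && B) && ((!B == C) && C)): α-rule — add (C && B), ((!B == C) && C).
        (C && B): α-rule — add C, B.
        × closes — contains both C and !C.
      branch 2.2 (add !((C && B) && ((!B == C) && C)), !!C):
        !((C && B) && ((!B == C) && C)): β-rule — branch into !(C && B)  //  !((!B == C) && C).
          branch 2.2.1 (add !(C && B)):
            !(C && B): β-rule — branch into !C  //  !B.
              branch 2.2.1.1 (add !C):
                × closes — contains both C and !C.
              branch 2.2.1.2 (add !B):
                ○ open, literals {B=0, C=1}.
          branch 2.2.2 (add !((!B == C) && C)):
            !((!B == C) && C): β-rule — branch into !(!B == C)  //  !C.
              branch 2.2.2.1 (add !(!B == C)):
                !(!B == C): β-rule — branch into !B, !C  //  !!B, C.
                  branch 2.2.2.1.1 (add !B, !C):
                    × closes — contains both C and !C.
                  branch 2.2.2.1.2 (add !!B, C):
                    ○ open, literals {B=1, C=1}.
              branch 2.2.2.2 (add !C):
                × closes — contains both C and !C.
4 branches closed, 5 open.
Each open branch fixes some atoms; the unmentioned ones are free. Counting distinct full assignments: branch {A=0} (D, B, C) contributes 8 new; branch {A=1, D=1} (B, C) contributes 4 new; branch {A=0, C=1} (D, B) contributes 0 new; branch {B=0, C=1} (D, A) contributes 1 new; branch {B=1, C=1} (D, A) contributes 1 new. Total: 14.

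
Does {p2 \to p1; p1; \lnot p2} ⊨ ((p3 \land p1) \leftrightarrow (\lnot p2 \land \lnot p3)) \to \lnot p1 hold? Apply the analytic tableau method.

Yes

Initial set: {(p2 \to p1); p1; \lnot p2; \lnot (((p3 \land p1) \leftrightarrow (\lnot p2 \land \lnot p3)) \to \lnot p1)}.
\lnot (((p3 \land p1) \leftrightarrow (\lnot p2 \land \lnot p3)) \to \lnot p1): α-rule — add ((p3 \land p1) \leftrightarrow (\lnot p2 \land \lnot p3)), \lnot \lnot p1.
(p2 \to p1): β-rule — branch into \lnot p2  //  p1.
  branch 1 (add \lnot p2):
    ((p3 \land p1) \leftrightarrow (\lnot p2 \land \lnot p3)): β-rule — branch into (p3 \land p1), (\lnot p2 \land \lnot p3)  //  \lnot (p3 \land p1), \lnot (\lnot p2 \land \lnot p3).
      branch 1.1 (add (p3 \land p1), (\lnot p2 \land \lnot p3)):
        (p3 \land p1): α-rule — add p3, p1.
        (\lnot p2 \land \lnot p3): α-rule — add \lnot p2, \lnot p3.
        × closes — contains both p3 and \lnot p3.
      branch 1.2 (add \lnot (p3 \land p1), \lnot (\lnot p2 \land \lnot p3)):
        \lnot (p3 \land p1): β-rule — branch into \lnot p3  //  \lnot p1.
          branch 1.2.1 (add \lnot p3):
            \lnot (\lnot p2 \land \lnot p3): β-rule — branch into \lnot \lnot p2  //  \lnot \lnot p3.
              branch 1.2.1.1 (add \lnot \lnot p2):
                × closes — contains both p2 and \lnot p2.
              branch 1.2.1.2 (add \lnot \lnot p3):
                × closes — contains both p3 and \lnot p3.
          branch 1.2.2 (add \lnot p1):
            × closes — contains both p1 and \lnot p1.
  branch 2 (add p1):
    ((p3 \land p1) \leftrightarrow (\lnot p2 \land \lnot p3)): β-rule — branch into (p3 \land p1), (\lnot p2 \land \lnot p3)  //  \lnot (p3 \land p1), \lnot (\lnot p2 \land \lnot p3).
      branch 2.1 (add (p3 \land p1), (\lnot p2 \land \lnot p3)):
        (p3 \land p1): α-rule — add p3, p1.
        (\lnot p2 \land \lnot p3): α-rule — add \lnot p2, \lnot p3.
        × closes — contains both p3 and \lnot p3.
      branch 2.2 (add \lnot (p3 \land p1), \lnot (\lnot p2 \land \lnot p3)):
        \lnot (p3 \land p1): β-rule — branch into \lnot p3  //  \lnot p1.
          branch 2.2.1 (add \lnot p3):
            \lnot (\lnot p2 \land \lnot p3): β-rule — branch into \lnot \lnot p2  //  \lnot \lnot p3.
              branch 2.2.1.1 (add \lnot \lnot p2):
                × closes — contains both p2 and \lnot p2.
              branch 2.2.1.2 (add \lnot \lnot p3):
                × closes — contains both p3 and \lnot p3.
          branch 2.2.2 (add \lnot p1):
            × closes — contains both p1 and \lnot p1.
All 8 branches close.
Every branch closed, so the premises entail the conclusion.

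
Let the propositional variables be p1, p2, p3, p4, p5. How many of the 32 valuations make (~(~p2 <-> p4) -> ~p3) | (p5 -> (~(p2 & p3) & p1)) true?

Initial set: {((~(~p2 <-> p4) -> ~p3) | (p5 -> (~(p2 & p3) & p1)))}.
((~(~p2 <-> p4) -> ~p3) | (p5 -> (~(p2 & p3) & p1))): β-rule — branch into (~(~p2 <-> p4) -> ~p3)  //  (p5 -> (~(p2 & p3) & p1)).
  branch 1 (add (~(~p2 <-> p4) -> ~p3)):
    (~(~p2 <-> p4) -> ~p3): β-rule — branch into ~~(~p2 <-> p4)  //  ~p3.
      branch 1.1 (add ~~(~p2 <-> p4)):
        ~~(~p2 <-> p4): β-rule — branch into ~p2, p4  //  ~~p2, ~p4.
          branch 1.1.1 (add ~p2, p4):
            ○ open, literals {p2=false, p4=true}.
          branch 1.1.2 (add ~~p2, ~p4):
            ○ open, literals {p2=true, p4=false}.
      branch 1.2 (add ~p3):
        ○ open, literals {p3=false}.
  branch 2 (add (p5 -> (~(p2 & p3) & p1))):
    (p5 -> (~(p2 & p3) & p1)): β-rule — branch into ~p5  //  (~(p2 & p3) & p1).
      branch 2.1 (add ~p5):
        ○ open, literals {p5=false}.
      branch 2.2 (add (~(p2 & p3) & p1)):
        (~(p2 & p3) & p1): α-rule — add ~(p2 & p3), p1.
        ~(p2 & p3): β-rule — branch into ~p2  //  ~p3.
          branch 2.2.1 (add ~p2):
            ○ open, literals {p1=true, p2=false}.
          branch 2.2.2 (add ~p3):
            ○ open, literals {p1=true, p3=false}.
0 branches closed, 6 open.
Each open branch fixes some atoms; the unmentioned ones are free. Counting distinct full assignments: branch {p2=false, p4=true} (p1, p3, p5) contributes 8 new; branch {p2=true, p4=false} (p1, p3, p5) contributes 8 new; branch {p3=false} (p1, p2, p4, p5) contributes 8 new; branch {p5=false} (p1, p2, p3, p4) contributes 4 new; branch {p1=true, p2=false} (p3, p4, p5) contributes 1 new; branch {p1=true, p3=false} (p2, p4, p5) contributes 0 new. Total: 29.

29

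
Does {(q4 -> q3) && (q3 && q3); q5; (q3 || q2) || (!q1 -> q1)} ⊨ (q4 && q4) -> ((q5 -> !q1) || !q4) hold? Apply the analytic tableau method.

No

Initial set: {((q4 -> q3) && (q3 && q3)); q5; ((q3 || q2) || (!q1 -> q1)); !((q4 && q4) -> ((q5 -> !q1) || !q4))}.
((q4 -> q3) && (q3 && q3)): α-rule — add (q4 -> q3), (q3 && q3).
!((q4 && q4) -> ((q5 -> !q1) || !q4)): α-rule — add (q4 && q4), !((q5 -> !q1) || !q4).
(q3 && q3): α-rule — add q3, q3.
(q4 && q4): α-rule — add q4, q4.
!((q5 -> !q1) || !q4): α-rule — add !(q5 -> !q1), !!q4.
!(q5 -> !q1): α-rule — add q5, !!q1.
((q3 || q2) || (!q1 -> q1)): β-rule — branch into (q3 || q2)  //  (!q1 -> q1).
  branch 1 (add (q3 || q2)):
    (q4 -> q3): β-rule — branch into !q4  //  q3.
      branch 1.1 (add !q4):
        × closes — contains both q4 and !q4.
      branch 1.2 (add q3):
        (q3 || q2): β-rule — branch into q3  //  q2.
          branch 1.2.1 (add q3):
            ○ open, literals {q1=T, q3=T, q4=T, q5=T}.
          branch 1.2.2 (add q2):
            ○ open, literals {q1=T, q2=T, q3=T, q4=T, q5=T}.
  branch 2 (add (!q1 -> q1)):
    (q4 -> q3): β-rule — branch into !q4  //  q3.
      branch 2.1 (add !q4):
        × closes — contains both q4 and !q4.
      branch 2.2 (add q3):
        (!q1 -> q1): β-rule — branch into !!q1  //  q1.
          branch 2.2.1 (add !!q1):
            ○ open, literals {q1=T, q3=T, q4=T, q5=T}.
          branch 2.2.2 (add q1):
            ○ open, literals {q1=T, q3=T, q4=T, q5=T}.
2 branches closed, 4 open.
An open branch gives a countermodel: q1=T, q3=T, q4=T, q5=T (unmentioned atoms arbitrary); the premises hold there but the conclusion fails.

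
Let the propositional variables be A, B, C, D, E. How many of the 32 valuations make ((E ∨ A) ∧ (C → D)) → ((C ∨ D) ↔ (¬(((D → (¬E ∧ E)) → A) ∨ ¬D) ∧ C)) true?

20

Initial set: {(((E ∨ A) ∧ (C → D)) → ((C ∨ D) ↔ (¬(((D → (¬E ∧ E)) → A) ∨ ¬D) ∧ C)))}.
(((E ∨ A) ∧ (C → D)) → ((C ∨ D) ↔ (¬(((D → (¬E ∧ E)) → A) ∨ ¬D) ∧ C))): β-rule — branch into ¬((E ∨ A) ∧ (C → D))  //  ((C ∨ D) ↔ (¬(((D → (¬E ∧ E)) → A) ∨ ¬D) ∧ C)).
  branch 1 (add ¬((E ∨ A) ∧ (C → D))):
    ¬((E ∨ A) ∧ (C → D)): β-rule — branch into ¬(E ∨ A)  //  ¬(C → D).
      branch 1.1 (add ¬(E ∨ A)):
        ¬(E ∨ A): α-rule — add ¬E, ¬A.
        ○ open, literals {A=F, E=F}.
      branch 1.2 (add ¬(C → D)):
        ¬(C → D): α-rule — add C, ¬D.
        ○ open, literals {C=T, D=F}.
  branch 2 (add ((C ∨ D) ↔ (¬(((D → (¬E ∧ E)) → A) ∨ ¬D) ∧ C))):
    ((C ∨ D) ↔ (¬(((D → (¬E ∧ E)) → A) ∨ ¬D) ∧ C)): β-rule — branch into (C ∨ D), (¬(((D → (¬E ∧ E)) → A) ∨ ¬D) ∧ C)  //  ¬(C ∨ D), ¬(¬(((D → (¬E ∧ E)) → A) ∨ ¬D) ∧ C).
      branch 2.1 (add (C ∨ D), (¬(((D → (¬E ∧ E)) → A) ∨ ¬D) ∧ C)):
        (¬(((D → (¬E ∧ E)) → A) ∨ ¬D) ∧ C): α-rule — add ¬(((D → (¬E ∧ E)) → A) ∨ ¬D), C.
        ¬(((D → (¬E ∧ E)) → A) ∨ ¬D): α-rule — add ¬((D → (¬E ∧ E)) → A), ¬¬D.
        ¬((D → (¬E ∧ E)) → A): α-rule — add (D → (¬E ∧ E)), ¬A.
        (C ∨ D): β-rule — branch into C  //  D.
          branch 2.1.1 (add C):
            (D → (¬E ∧ E)): β-rule — branch into ¬D  //  (¬E ∧ E).
              branch 2.1.1.1 (add ¬D):
                × closes — contains both D and ¬D.
              branch 2.1.1.2 (add (¬E ∧ E)):
                (¬E ∧ E): α-rule — add ¬E, E.
                × closes — contains both E and ¬E.
          branch 2.1.2 (add D):
            (D → (¬E ∧ E)): β-rule — branch into ¬D  //  (¬E ∧ E).
              branch 2.1.2.1 (add ¬D):
                × closes — contains both D and ¬D.
              branch 2.1.2.2 (add (¬E ∧ E)):
                (¬E ∧ E): α-rule — add ¬E, E.
                × closes — contains both E and ¬E.
      branch 2.2 (add ¬(C ∨ D), ¬(¬(((D → (¬E ∧ E)) → A) ∨ ¬D) ∧ C)):
        ¬(C ∨ D): α-rule — add ¬C, ¬D.
        ¬(¬(((D → (¬E ∧ E)) → A) ∨ ¬D) ∧ C): β-rule — branch into ¬¬(((D → (¬E ∧ E)) → A) ∨ ¬D)  //  ¬C.
          branch 2.2.1 (add ¬¬(((D → (¬E ∧ E)) → A) ∨ ¬D)):
            ¬¬(((D → (¬E ∧ E)) → A) ∨ ¬D): β-rule — branch into ((D → (¬E ∧ E)) → A)  //  ¬D.
              branch 2.2.1.1 (add ((D → (¬E ∧ E)) → A)):
                ((D → (¬E ∧ E)) → A): β-rule — branch into ¬(D → (¬E ∧ E))  //  A.
                  branch 2.2.1.1.1 (add ¬(D → (¬E ∧ E))):
                    ¬(D → (¬E ∧ E)): α-rule — add D, ¬(¬E ∧ E).
                    × closes — contains both D and ¬D.
                  branch 2.2.1.1.2 (add A):
                    ○ open, literals {A=T, C=F, D=F}.
              branch 2.2.1.2 (add ¬D):
                ○ open, literals {C=F, D=F}.
          branch 2.2.2 (add ¬C):
            ○ open, literals {C=F, D=F}.
5 branches closed, 5 open.
Each open branch fixes some atoms; the unmentioned ones are free. Counting distinct full assignments: branch {A=F, E=F} (B, C, D) contributes 8 new; branch {C=T, D=F} (A, B, E) contributes 6 new; branch {A=T, C=F, D=F} (B, E) contributes 4 new; branch {C=F, D=F} (A, B, E) contributes 2 new; branch {C=F, D=F} (A, B, E) contributes 0 new. Total: 20.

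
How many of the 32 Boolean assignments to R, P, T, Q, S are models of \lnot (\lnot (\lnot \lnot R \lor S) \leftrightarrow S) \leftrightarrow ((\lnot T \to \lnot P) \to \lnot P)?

Initial set: {T (\lnot (\lnot (\lnot \lnot R \lor S) \leftrightarrow S) \leftrightarrow ((\lnot T \to \lnot P) \to \lnot P))}.
T (\lnot (\lnot (\lnot \lnot R \lor S) \leftrightarrow S) \leftrightarrow ((\lnot T \to \lnot P) \to \lnot P)): β-rule — branch into T \lnot (\lnot (\lnot \lnot R \lor S) \leftrightarrow S), T ((\lnot T \to \lnot P) \to \lnot P)  //  F \lnot (\lnot (\lnot \lnot R \lor S) \leftrightarrow S), F ((\lnot T \to \lnot P) \to \lnot P).
  branch 1 (add T \lnot (\lnot (\lnot \lnot R \lor S) \leftrightarrow S), T ((\lnot T \to \lnot P) \to \lnot P)):
    T \lnot (\lnot (\lnot \lnot R \lor S) \leftrightarrow S): β-rule — branch into T \lnot (\lnot \lnot R \lor S), F S  //  F \lnot (\lnot \lnot R \lor S), T S.
      branch 1.1 (add T \lnot (\lnot \lnot R \lor S), F S):
        T \lnot (\lnot \lnot R \lor S): α-rule — add F \lnot \lnot R, F S.
        F \lnot \lnot R: drop double negation, giving F R.
        T ((\lnot T \to \lnot P) \to \lnot P): β-rule — branch into F (\lnot T \to \lnot P)  //  T \lnot P.
          branch 1.1.1 (add F (\lnot T \to \lnot P)):
            F (\lnot T \to \lnot P): α-rule — add T \lnot T, F \lnot P.
            ○ open, literals {P=T, R=F, S=F, T=F}.
          branch 1.1.2 (add T \lnot P):
            ○ open, literals {P=F, R=F, S=F}.
      branch 1.2 (add F \lnot (\lnot \lnot R \lor S), T S):
        T ((\lnot T \to \lnot P) \to \lnot P): β-rule — branch into F (\lnot T \to \lnot P)  //  T \lnot P.
          branch 1.2.1 (add F (\lnot T \to \lnot P)):
            F (\lnot T \to \lnot P): α-rule — add T \lnot T, F \lnot P.
            F \lnot (\lnot \lnot R \lor S): β-rule — branch into T \lnot \lnot R  //  T S.
              branch 1.2.1.1 (add T \lnot \lnot R):
                T \lnot \lnot R: drop double negation, giving T R.
                ○ open, literals {P=T, R=T, S=T, T=F}.
              branch 1.2.1.2 (add T S):
                ○ open, literals {P=T, S=T, T=F}.
          branch 1.2.2 (add T \lnot P):
            F \lnot (\lnot \lnot R \lor S): β-rule — branch into T \lnot \lnot R  //  T S.
              branch 1.2.2.1 (add T \lnot \lnot R):
                T \lnot \lnot R: drop double negation, giving T R.
                ○ open, literals {P=F, R=T, S=T}.
              branch 1.2.2.2 (add T S):
                ○ open, literals {P=F, S=T}.
  branch 2 (add F \lnot (\lnot (\lnot \lnot R \lor S) \leftrightarrow S), F ((\lnot T \to \lnot P) \to \lnot P)):
    F ((\lnot T \to \lnot P) \to \lnot P): α-rule — add T (\lnot T \to \lnot P), F \lnot P.
    F \lnot (\lnot (\lnot \lnot R \lor S) \leftrightarrow S): β-rule — branch into T \lnot (\lnot \lnot R \lor S), T S  //  F \lnot (\lnot \lnot R \lor S), F S.
      branch 2.1 (add T \lnot (\lnot \lnot R \lor S), T S):
        T \lnot (\lnot \lnot R \lor S): α-rule — add F \lnot \lnot R, F S.
        × closes — contains both S and \lnot S.
      branch 2.2 (add F \lnot (\lnot \lnot R \lor S), F S):
        T (\lnot T \to \lnot P): β-rule — branch into F \lnot T  //  T \lnot P.
          branch 2.2.1 (add F \lnot T):
            F \lnot (\lnot \lnot R \lor S): β-rule — branch into T \lnot \lnot R  //  T S.
              branch 2.2.1.1 (add T \lnot \lnot R):
                T \lnot \lnot R: drop double negation, giving T R.
                ○ open, literals {P=T, R=T, S=F, T=T}.
              branch 2.2.1.2 (add T S):
                × closes — contains both S and \lnot S.
          branch 2.2.2 (add T \lnot P):
            × closes — contains both P and \lnot P.
3 branches closed, 7 open.
Each open branch fixes some atoms; the unmentioned ones are free. Counting distinct full assignments: branch {P=T, R=F, S=F, T=F} (Q) contributes 2 new; branch {P=F, R=F, S=F} (T, Q) contributes 4 new; branch {P=T, R=T, S=T, T=F} (Q) contributes 2 new; branch {P=T, S=T, T=F} (R, Q) contributes 2 new; branch {P=F, R=T, S=T} (T, Q) contributes 4 new; branch {P=F, S=T} (R, T, Q) contributes 4 new; branch {P=T, R=T, S=F, T=T} (Q) contributes 2 new. Total: 20.

20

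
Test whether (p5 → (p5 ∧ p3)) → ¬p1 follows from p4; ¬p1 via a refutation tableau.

Initial set: {T p4; T ¬p1; F ((p5 → (p5 ∧ p3)) → ¬p1)}.
F ((p5 → (p5 ∧ p3)) → ¬p1): α-rule — add T (p5 → (p5 ∧ p3)), F ¬p1.
× closes — contains both p1 and ¬p1.
All 1 branch closes.
Every branch closed, so the premises entail the conclusion.

Yes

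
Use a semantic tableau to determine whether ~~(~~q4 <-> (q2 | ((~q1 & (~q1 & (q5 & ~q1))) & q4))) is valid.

Assume the negation and expand:
Initial set: {~~~(~~q4 <-> (q2 | ((~q1 & (~q1 & (q5 & ~q1))) & q4)))}.
~~~(~~q4 <-> (q2 | ((~q1 & (~q1 & (q5 & ~q1))) & q4))): drop double negation, giving ~(~~q4 <-> (q2 | ((~q1 & (~q1 & (q5 & ~q1))) & q4))).
~(~~q4 <-> (q2 | ((~q1 & (~q1 & (q5 & ~q1))) & q4))): β-rule — branch into ~~q4, ~(q2 | ((~q1 & (~q1 & (q5 & ~q1))) & q4))  //  ~~~q4, (q2 | ((~q1 & (~q1 & (q5 & ~q1))) & q4)).
  branch 1 (add ~~q4, ~(q2 | ((~q1 & (~q1 & (q5 & ~q1))) & q4))):
    ~~q4: drop double negation, giving q4.
    ~(q2 | ((~q1 & (~q1 & (q5 & ~q1))) & q4)): α-rule — add ~q2, ~((~q1 & (~q1 & (q5 & ~q1))) & q4).
    ~((~q1 & (~q1 & (q5 & ~q1))) & q4): β-rule — branch into ~(~q1 & (~q1 & (q5 & ~q1)))  //  ~q4.
      branch 1.1 (add ~(~q1 & (~q1 & (q5 & ~q1)))):
        ~(~q1 & (~q1 & (q5 & ~q1))): β-rule — branch into ~~q1  //  ~(~q1 & (q5 & ~q1)).
          branch 1.1.1 (add ~~q1):
            ○ open, literals {q1=1, q2=0, q4=1}.
          branch 1.1.2 (add ~(~q1 & (q5 & ~q1))):
            ~(~q1 & (q5 & ~q1)): β-rule — branch into ~~q1  //  ~(q5 & ~q1).
              branch 1.1.2.1 (add ~~q1):
                ○ open, literals {q1=1, q2=0, q4=1}.
              branch 1.1.2.2 (add ~(q5 & ~q1)):
                ~(q5 & ~q1): β-rule — branch into ~q5  //  ~~q1.
                  branch 1.1.2.2.1 (add ~q5):
                    ○ open, literals {q2=0, q4=1, q5=0}.
                  branch 1.1.2.2.2 (add ~~q1):
                    ○ open, literals {q1=1, q2=0, q4=1}.
      branch 1.2 (add ~q4):
        × closes — contains both q4 and ~q4.
  branch 2 (add ~~~q4, (q2 | ((~q1 & (~q1 & (q5 & ~q1))) & q4))):
    ~~~q4: drop double negation, giving ~q4.
    (q2 | ((~q1 & (~q1 & (q5 & ~q1))) & q4)): β-rule — branch into q2  //  ((~q1 & (~q1 & (q5 & ~q1))) & q4).
      branch 2.1 (add q2):
        ○ open, literals {q2=1, q4=0}.
      branch 2.2 (add ((~q1 & (~q1 & (q5 & ~q1))) & q4)):
        ((~q1 & (~q1 & (q5 & ~q1))) & q4): α-rule — add (~q1 & (~q1 & (q5 & ~q1))), q4.
        × closes — contains both q4 and ~q4.
2 branches closed, 5 open.
An open branch gives a countermodel: q1=1, q2=0, q4=1 (unmentioned atoms arbitrary); under it the original formula is false.

Not valid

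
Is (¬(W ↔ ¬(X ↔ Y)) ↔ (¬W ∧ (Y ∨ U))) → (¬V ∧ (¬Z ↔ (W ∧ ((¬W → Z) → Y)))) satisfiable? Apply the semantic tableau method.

Initial set: {T ((¬(W ↔ ¬(X ↔ Y)) ↔ (¬W ∧ (Y ∨ U))) → (¬V ∧ (¬Z ↔ (W ∧ ((¬W → Z) → Y)))))}.
T ((¬(W ↔ ¬(X ↔ Y)) ↔ (¬W ∧ (Y ∨ U))) → (¬V ∧ (¬Z ↔ (W ∧ ((¬W → Z) → Y))))): β-rule — branch into F (¬(W ↔ ¬(X ↔ Y)) ↔ (¬W ∧ (Y ∨ U)))  //  T (¬V ∧ (¬Z ↔ (W ∧ ((¬W → Z) → Y)))).
  branch 1 (add F (¬(W ↔ ¬(X ↔ Y)) ↔ (¬W ∧ (Y ∨ U)))):
    F (¬(W ↔ ¬(X ↔ Y)) ↔ (¬W ∧ (Y ∨ U))): β-rule — branch into T ¬(W ↔ ¬(X ↔ Y)), F (¬W ∧ (Y ∨ U))  //  F ¬(W ↔ ¬(X ↔ Y)), T (¬W ∧ (Y ∨ U)).
      branch 1.1 (add T ¬(W ↔ ¬(X ↔ Y)), F (¬W ∧ (Y ∨ U))):
        T ¬(W ↔ ¬(X ↔ Y)): β-rule — branch into T W, F ¬(X ↔ Y)  //  F W, T ¬(X ↔ Y).
          branch 1.1.1 (add T W, F ¬(X ↔ Y)):
            F (¬W ∧ (Y ∨ U)): β-rule — branch into F ¬W  //  F (Y ∨ U).
              branch 1.1.1.1 (add F ¬W):
                F ¬(X ↔ Y): β-rule — branch into T X, T Y  //  F X, F Y.
                  branch 1.1.1.1.1 (add T X, T Y):
                    ○ open, literals {W=T, X=T, Y=T}.
                  branch 1.1.1.1.2 (add F X, F Y):
                    ○ open, literals {W=T, X=F, Y=F}.
              branch 1.1.1.2 (add F (Y ∨ U)):
                F (Y ∨ U): α-rule — add F Y, F U.
                F ¬(X ↔ Y): β-rule — branch into T X, T Y  //  F X, F Y.
                  branch 1.1.1.2.1 (add T X, T Y):
                    × closes — contains both Y and ¬Y.
                  branch 1.1.1.2.2 (add F X, F Y):
                    ○ open, literals {U=F, W=T, X=F, Y=F}.
          branch 1.1.2 (add F W, T ¬(X ↔ Y)):
            F (¬W ∧ (Y ∨ U)): β-rule — branch into F ¬W  //  F (Y ∨ U).
              branch 1.1.2.1 (add F ¬W):
                × closes — contains both W and ¬W.
              branch 1.1.2.2 (add F (Y ∨ U)):
                F (Y ∨ U): α-rule — add F Y, F U.
                T ¬(X ↔ Y): β-rule — branch into T X, F Y  //  F X, T Y.
                  branch 1.1.2.2.1 (add T X, F Y):
                    ○ open, literals {U=F, W=F, X=T, Y=F}.
                  branch 1.1.2.2.2 (add F X, T Y):
                    × closes — contains both Y and ¬Y.
      branch 1.2 (add F ¬(W ↔ ¬(X ↔ Y)), T (¬W ∧ (Y ∨ U))):
        T (¬W ∧ (Y ∨ U)): α-rule — add T ¬W, T (Y ∨ U).
        F ¬(W ↔ ¬(X ↔ Y)): β-rule — branch into T W, T ¬(X ↔ Y)  //  F W, F ¬(X ↔ Y).
          branch 1.2.1 (add T W, T ¬(X ↔ Y)):
            × closes — contains both W and ¬W.
          branch 1.2.2 (add F W, F ¬(X ↔ Y)):
            T (Y ∨ U): β-rule — branch into T Y  //  T U.
              branch 1.2.2.1 (add T Y):
                F ¬(X ↔ Y): β-rule — branch into T X, T Y  //  F X, F Y.
                  branch 1.2.2.1.1 (add T X, T Y):
                    ○ open, literals {W=F, X=T, Y=T}.
                  branch 1.2.2.1.2 (add F X, F Y):
                    × closes — contains both Y and ¬Y.
              branch 1.2.2.2 (add T U):
                F ¬(X ↔ Y): β-rule — branch into T X, T Y  //  F X, F Y.
                  branch 1.2.2.2.1 (add T X, T Y):
                    ○ open, literals {U=T, W=F, X=T, Y=T}.
                  branch 1.2.2.2.2 (add F X, F Y):
                    ○ open, literals {U=T, W=F, X=F, Y=F}.
  branch 2 (add T (¬V ∧ (¬Z ↔ (W ∧ ((¬W → Z) → Y))))):
    T (¬V ∧ (¬Z ↔ (W ∧ ((¬W → Z) → Y)))): α-rule — add T ¬V, T (¬Z ↔ (W ∧ ((¬W → Z) → Y))).
    T (¬Z ↔ (W ∧ ((¬W → Z) → Y))): β-rule — branch into T ¬Z, T (W ∧ ((¬W → Z) → Y))  //  F ¬Z, F (W ∧ ((¬W → Z) → Y)).
      branch 2.1 (add T ¬Z, T (W ∧ ((¬W → Z) → Y))):
        T (W ∧ ((¬W → Z) → Y)): α-rule — add T W, T ((¬W → Z) → Y).
        T ((¬W → Z) → Y): β-rule — branch into F (¬W → Z)  //  T Y.
          branch 2.1.1 (add F (¬W → Z)):
            F (¬W → Z): α-rule — add T ¬W, F Z.
            × closes — contains both W and ¬W.
          branch 2.1.2 (add T Y):
            ○ open, literals {V=F, W=T, Y=T, Z=F}.
      branch 2.2 (add F ¬Z, F (W ∧ ((¬W → Z) → Y))):
        F (W ∧ ((¬W → Z) → Y)): β-rule — branch into F W  //  F ((¬W → Z) → Y).
          branch 2.2.1 (add F W):
            ○ open, literals {V=F, W=F, Z=T}.
          branch 2.2.2 (add F ((¬W → Z) → Y)):
            F ((¬W → Z) → Y): α-rule — add T (¬W → Z), F Y.
            T (¬W → Z): β-rule — branch into F ¬W  //  T Z.
              branch 2.2.2.1 (add F ¬W):
                ○ open, literals {V=F, W=T, Y=F, Z=T}.
              branch 2.2.2.2 (add T Z):
                ○ open, literals {V=F, Y=F, Z=T}.
6 branches closed, 11 open.
An open branch gives a satisfying assignment: W=T, X=T, Y=T.

Satisfiable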